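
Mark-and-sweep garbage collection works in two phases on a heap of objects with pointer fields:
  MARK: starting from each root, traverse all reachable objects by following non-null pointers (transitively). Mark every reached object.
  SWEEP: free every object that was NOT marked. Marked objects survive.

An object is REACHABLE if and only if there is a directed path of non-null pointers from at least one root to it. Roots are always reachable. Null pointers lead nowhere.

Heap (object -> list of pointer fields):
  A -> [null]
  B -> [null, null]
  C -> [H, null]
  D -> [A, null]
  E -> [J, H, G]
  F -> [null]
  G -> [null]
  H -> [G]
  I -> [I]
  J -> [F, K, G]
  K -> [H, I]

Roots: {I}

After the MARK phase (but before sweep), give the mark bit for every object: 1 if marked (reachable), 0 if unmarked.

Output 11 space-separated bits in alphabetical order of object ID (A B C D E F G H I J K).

Answer: 0 0 0 0 0 0 0 0 1 0 0

Derivation:
Roots: I
Mark I: refs=I, marked=I
Unmarked (collected): A B C D E F G H J K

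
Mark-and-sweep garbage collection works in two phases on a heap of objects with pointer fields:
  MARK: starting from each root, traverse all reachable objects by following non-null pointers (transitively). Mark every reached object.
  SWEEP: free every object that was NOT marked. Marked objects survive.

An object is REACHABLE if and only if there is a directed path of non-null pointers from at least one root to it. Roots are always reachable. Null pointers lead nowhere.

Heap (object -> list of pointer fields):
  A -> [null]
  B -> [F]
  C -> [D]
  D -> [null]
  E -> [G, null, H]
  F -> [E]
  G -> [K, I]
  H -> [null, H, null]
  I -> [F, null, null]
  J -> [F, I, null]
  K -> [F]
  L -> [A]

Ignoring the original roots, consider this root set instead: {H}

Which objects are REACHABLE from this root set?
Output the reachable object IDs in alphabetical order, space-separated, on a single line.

Roots: H
Mark H: refs=null H null, marked=H
Unmarked (collected): A B C D E F G I J K L

Answer: H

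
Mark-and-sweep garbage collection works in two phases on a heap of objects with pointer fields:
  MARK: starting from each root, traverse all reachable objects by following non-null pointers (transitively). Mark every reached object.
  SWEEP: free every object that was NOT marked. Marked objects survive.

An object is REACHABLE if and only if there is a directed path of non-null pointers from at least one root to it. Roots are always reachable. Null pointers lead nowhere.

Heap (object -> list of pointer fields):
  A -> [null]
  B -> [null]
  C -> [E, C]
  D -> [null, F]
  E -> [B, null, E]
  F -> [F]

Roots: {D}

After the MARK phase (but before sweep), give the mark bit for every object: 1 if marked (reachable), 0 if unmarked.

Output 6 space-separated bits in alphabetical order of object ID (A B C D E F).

Roots: D
Mark D: refs=null F, marked=D
Mark F: refs=F, marked=D F
Unmarked (collected): A B C E

Answer: 0 0 0 1 0 1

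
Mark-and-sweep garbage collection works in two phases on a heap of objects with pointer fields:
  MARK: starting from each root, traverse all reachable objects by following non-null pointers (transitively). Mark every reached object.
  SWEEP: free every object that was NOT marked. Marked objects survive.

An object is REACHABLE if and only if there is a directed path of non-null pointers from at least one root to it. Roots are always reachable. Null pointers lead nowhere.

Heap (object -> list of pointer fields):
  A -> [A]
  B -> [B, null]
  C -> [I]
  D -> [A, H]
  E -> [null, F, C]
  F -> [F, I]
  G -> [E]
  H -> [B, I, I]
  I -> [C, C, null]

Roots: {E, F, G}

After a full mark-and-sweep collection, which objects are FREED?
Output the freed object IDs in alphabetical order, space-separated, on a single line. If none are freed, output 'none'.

Roots: E F G
Mark E: refs=null F C, marked=E
Mark F: refs=F I, marked=E F
Mark G: refs=E, marked=E F G
Mark C: refs=I, marked=C E F G
Mark I: refs=C C null, marked=C E F G I
Unmarked (collected): A B D H

Answer: A B D H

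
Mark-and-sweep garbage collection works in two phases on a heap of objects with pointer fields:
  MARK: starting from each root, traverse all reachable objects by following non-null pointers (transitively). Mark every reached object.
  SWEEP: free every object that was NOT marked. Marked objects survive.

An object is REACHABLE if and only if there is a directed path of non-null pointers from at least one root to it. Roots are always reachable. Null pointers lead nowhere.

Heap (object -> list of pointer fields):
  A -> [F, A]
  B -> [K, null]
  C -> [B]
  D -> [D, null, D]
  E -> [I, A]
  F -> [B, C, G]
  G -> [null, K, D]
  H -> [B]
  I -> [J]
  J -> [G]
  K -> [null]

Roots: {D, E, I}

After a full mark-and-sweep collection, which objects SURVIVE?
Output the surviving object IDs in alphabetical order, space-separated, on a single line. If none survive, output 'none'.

Answer: A B C D E F G I J K

Derivation:
Roots: D E I
Mark D: refs=D null D, marked=D
Mark E: refs=I A, marked=D E
Mark I: refs=J, marked=D E I
Mark A: refs=F A, marked=A D E I
Mark J: refs=G, marked=A D E I J
Mark F: refs=B C G, marked=A D E F I J
Mark G: refs=null K D, marked=A D E F G I J
Mark B: refs=K null, marked=A B D E F G I J
Mark C: refs=B, marked=A B C D E F G I J
Mark K: refs=null, marked=A B C D E F G I J K
Unmarked (collected): H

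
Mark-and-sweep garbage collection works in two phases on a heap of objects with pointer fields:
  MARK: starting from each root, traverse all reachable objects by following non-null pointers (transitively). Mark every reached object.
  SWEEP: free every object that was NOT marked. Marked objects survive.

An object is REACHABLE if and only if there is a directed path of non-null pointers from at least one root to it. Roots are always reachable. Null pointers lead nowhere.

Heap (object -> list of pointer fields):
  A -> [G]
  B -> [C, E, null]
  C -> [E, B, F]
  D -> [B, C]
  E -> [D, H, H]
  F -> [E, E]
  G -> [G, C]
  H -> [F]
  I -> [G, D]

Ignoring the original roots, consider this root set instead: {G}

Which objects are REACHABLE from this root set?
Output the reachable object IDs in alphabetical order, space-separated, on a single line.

Roots: G
Mark G: refs=G C, marked=G
Mark C: refs=E B F, marked=C G
Mark E: refs=D H H, marked=C E G
Mark B: refs=C E null, marked=B C E G
Mark F: refs=E E, marked=B C E F G
Mark D: refs=B C, marked=B C D E F G
Mark H: refs=F, marked=B C D E F G H
Unmarked (collected): A I

Answer: B C D E F G H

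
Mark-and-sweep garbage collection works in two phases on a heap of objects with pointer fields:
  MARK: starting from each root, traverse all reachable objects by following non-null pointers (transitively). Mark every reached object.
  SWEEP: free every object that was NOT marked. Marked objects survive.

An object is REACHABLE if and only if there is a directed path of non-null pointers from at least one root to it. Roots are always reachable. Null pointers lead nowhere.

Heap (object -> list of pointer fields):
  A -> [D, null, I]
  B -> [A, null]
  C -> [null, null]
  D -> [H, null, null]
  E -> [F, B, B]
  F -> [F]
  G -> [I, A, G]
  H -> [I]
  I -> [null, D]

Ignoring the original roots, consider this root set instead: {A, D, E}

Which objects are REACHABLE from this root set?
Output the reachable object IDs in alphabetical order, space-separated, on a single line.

Roots: A D E
Mark A: refs=D null I, marked=A
Mark D: refs=H null null, marked=A D
Mark E: refs=F B B, marked=A D E
Mark I: refs=null D, marked=A D E I
Mark H: refs=I, marked=A D E H I
Mark F: refs=F, marked=A D E F H I
Mark B: refs=A null, marked=A B D E F H I
Unmarked (collected): C G

Answer: A B D E F H I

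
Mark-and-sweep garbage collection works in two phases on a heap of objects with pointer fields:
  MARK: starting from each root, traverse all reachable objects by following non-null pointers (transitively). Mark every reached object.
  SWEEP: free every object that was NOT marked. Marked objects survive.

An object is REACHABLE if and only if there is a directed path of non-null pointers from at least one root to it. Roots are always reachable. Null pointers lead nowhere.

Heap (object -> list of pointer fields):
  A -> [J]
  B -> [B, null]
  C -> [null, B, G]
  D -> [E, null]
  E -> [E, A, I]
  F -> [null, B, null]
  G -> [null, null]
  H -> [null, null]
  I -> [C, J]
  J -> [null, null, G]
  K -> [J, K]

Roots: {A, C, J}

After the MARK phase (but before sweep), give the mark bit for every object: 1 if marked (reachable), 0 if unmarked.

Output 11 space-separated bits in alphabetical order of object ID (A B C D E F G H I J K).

Roots: A C J
Mark A: refs=J, marked=A
Mark C: refs=null B G, marked=A C
Mark J: refs=null null G, marked=A C J
Mark B: refs=B null, marked=A B C J
Mark G: refs=null null, marked=A B C G J
Unmarked (collected): D E F H I K

Answer: 1 1 1 0 0 0 1 0 0 1 0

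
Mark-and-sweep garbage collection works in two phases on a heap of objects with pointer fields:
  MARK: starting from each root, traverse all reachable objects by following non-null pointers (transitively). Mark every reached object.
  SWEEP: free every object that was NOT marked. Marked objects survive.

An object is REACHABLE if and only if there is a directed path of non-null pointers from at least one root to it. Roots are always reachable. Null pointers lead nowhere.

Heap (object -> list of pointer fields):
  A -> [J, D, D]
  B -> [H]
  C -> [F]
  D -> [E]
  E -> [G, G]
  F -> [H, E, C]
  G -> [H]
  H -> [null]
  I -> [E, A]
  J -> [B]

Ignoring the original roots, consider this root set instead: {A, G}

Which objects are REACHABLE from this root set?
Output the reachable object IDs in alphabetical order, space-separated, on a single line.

Answer: A B D E G H J

Derivation:
Roots: A G
Mark A: refs=J D D, marked=A
Mark G: refs=H, marked=A G
Mark J: refs=B, marked=A G J
Mark D: refs=E, marked=A D G J
Mark H: refs=null, marked=A D G H J
Mark B: refs=H, marked=A B D G H J
Mark E: refs=G G, marked=A B D E G H J
Unmarked (collected): C F I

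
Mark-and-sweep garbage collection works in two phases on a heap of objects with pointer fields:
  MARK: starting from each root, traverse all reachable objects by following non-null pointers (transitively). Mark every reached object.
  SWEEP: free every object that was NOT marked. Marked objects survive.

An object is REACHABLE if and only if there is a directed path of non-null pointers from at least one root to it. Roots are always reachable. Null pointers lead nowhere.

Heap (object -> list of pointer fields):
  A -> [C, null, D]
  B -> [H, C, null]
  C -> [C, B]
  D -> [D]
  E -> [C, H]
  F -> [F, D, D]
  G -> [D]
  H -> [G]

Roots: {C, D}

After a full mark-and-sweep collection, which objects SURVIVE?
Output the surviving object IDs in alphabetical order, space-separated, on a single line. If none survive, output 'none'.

Roots: C D
Mark C: refs=C B, marked=C
Mark D: refs=D, marked=C D
Mark B: refs=H C null, marked=B C D
Mark H: refs=G, marked=B C D H
Mark G: refs=D, marked=B C D G H
Unmarked (collected): A E F

Answer: B C D G H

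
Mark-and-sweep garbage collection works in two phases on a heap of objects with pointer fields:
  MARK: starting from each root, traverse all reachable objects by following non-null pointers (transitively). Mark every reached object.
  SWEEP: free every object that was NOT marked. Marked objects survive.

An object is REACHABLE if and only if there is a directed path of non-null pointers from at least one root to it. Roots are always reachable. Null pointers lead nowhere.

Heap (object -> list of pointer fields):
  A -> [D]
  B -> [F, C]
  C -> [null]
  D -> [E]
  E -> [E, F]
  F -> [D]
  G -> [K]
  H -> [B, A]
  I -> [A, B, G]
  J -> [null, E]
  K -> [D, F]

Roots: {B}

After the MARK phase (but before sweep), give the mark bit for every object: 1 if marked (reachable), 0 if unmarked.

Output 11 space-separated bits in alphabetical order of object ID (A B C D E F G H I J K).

Roots: B
Mark B: refs=F C, marked=B
Mark F: refs=D, marked=B F
Mark C: refs=null, marked=B C F
Mark D: refs=E, marked=B C D F
Mark E: refs=E F, marked=B C D E F
Unmarked (collected): A G H I J K

Answer: 0 1 1 1 1 1 0 0 0 0 0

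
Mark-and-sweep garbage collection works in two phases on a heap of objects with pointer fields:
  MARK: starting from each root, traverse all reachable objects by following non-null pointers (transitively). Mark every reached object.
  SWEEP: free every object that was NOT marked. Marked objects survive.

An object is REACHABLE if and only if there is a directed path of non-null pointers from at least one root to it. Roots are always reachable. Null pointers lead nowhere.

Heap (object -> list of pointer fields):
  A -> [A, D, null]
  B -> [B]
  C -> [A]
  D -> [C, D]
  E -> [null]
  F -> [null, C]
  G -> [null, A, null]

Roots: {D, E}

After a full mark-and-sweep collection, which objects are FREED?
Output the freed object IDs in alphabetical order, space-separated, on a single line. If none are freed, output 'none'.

Answer: B F G

Derivation:
Roots: D E
Mark D: refs=C D, marked=D
Mark E: refs=null, marked=D E
Mark C: refs=A, marked=C D E
Mark A: refs=A D null, marked=A C D E
Unmarked (collected): B F G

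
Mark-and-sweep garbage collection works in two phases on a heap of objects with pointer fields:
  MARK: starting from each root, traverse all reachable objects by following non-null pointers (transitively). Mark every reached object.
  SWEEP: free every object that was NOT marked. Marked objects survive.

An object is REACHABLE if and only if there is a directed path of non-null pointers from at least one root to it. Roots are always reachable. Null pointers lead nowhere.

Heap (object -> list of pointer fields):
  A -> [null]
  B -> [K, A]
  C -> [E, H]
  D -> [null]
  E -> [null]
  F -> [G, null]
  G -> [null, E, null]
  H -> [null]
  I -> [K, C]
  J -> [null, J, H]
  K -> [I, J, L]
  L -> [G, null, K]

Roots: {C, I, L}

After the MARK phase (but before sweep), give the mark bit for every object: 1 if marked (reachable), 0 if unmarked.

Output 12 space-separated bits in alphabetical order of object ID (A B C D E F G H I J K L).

Roots: C I L
Mark C: refs=E H, marked=C
Mark I: refs=K C, marked=C I
Mark L: refs=G null K, marked=C I L
Mark E: refs=null, marked=C E I L
Mark H: refs=null, marked=C E H I L
Mark K: refs=I J L, marked=C E H I K L
Mark G: refs=null E null, marked=C E G H I K L
Mark J: refs=null J H, marked=C E G H I J K L
Unmarked (collected): A B D F

Answer: 0 0 1 0 1 0 1 1 1 1 1 1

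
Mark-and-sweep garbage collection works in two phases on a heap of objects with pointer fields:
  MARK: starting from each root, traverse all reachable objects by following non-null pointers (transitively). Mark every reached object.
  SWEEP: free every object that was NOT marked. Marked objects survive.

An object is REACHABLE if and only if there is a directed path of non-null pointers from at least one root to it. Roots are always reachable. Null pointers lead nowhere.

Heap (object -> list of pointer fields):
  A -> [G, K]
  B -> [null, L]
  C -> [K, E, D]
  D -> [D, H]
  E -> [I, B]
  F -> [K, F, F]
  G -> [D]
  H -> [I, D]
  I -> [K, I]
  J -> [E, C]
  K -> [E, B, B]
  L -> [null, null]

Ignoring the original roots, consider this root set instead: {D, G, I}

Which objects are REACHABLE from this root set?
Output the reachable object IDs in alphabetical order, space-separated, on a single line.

Roots: D G I
Mark D: refs=D H, marked=D
Mark G: refs=D, marked=D G
Mark I: refs=K I, marked=D G I
Mark H: refs=I D, marked=D G H I
Mark K: refs=E B B, marked=D G H I K
Mark E: refs=I B, marked=D E G H I K
Mark B: refs=null L, marked=B D E G H I K
Mark L: refs=null null, marked=B D E G H I K L
Unmarked (collected): A C F J

Answer: B D E G H I K L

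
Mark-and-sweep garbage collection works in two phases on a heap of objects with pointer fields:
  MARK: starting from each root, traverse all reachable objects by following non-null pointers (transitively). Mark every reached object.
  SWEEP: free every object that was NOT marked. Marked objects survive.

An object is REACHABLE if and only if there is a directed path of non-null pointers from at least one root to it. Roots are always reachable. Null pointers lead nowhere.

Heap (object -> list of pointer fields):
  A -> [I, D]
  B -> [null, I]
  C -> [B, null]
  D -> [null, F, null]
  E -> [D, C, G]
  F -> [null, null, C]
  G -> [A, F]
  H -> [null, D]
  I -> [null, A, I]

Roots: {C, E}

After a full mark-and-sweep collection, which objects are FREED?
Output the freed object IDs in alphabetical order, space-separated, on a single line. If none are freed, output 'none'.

Answer: H

Derivation:
Roots: C E
Mark C: refs=B null, marked=C
Mark E: refs=D C G, marked=C E
Mark B: refs=null I, marked=B C E
Mark D: refs=null F null, marked=B C D E
Mark G: refs=A F, marked=B C D E G
Mark I: refs=null A I, marked=B C D E G I
Mark F: refs=null null C, marked=B C D E F G I
Mark A: refs=I D, marked=A B C D E F G I
Unmarked (collected): H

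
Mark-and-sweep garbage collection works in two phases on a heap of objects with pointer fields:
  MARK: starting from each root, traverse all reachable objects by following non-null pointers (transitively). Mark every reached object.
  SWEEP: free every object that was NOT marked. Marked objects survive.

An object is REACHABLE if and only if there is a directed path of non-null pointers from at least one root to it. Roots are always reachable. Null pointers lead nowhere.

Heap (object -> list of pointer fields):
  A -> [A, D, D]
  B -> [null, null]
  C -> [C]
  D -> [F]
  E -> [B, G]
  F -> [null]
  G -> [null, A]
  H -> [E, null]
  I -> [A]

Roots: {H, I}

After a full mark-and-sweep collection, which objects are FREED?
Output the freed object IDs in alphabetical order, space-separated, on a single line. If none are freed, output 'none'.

Roots: H I
Mark H: refs=E null, marked=H
Mark I: refs=A, marked=H I
Mark E: refs=B G, marked=E H I
Mark A: refs=A D D, marked=A E H I
Mark B: refs=null null, marked=A B E H I
Mark G: refs=null A, marked=A B E G H I
Mark D: refs=F, marked=A B D E G H I
Mark F: refs=null, marked=A B D E F G H I
Unmarked (collected): C

Answer: C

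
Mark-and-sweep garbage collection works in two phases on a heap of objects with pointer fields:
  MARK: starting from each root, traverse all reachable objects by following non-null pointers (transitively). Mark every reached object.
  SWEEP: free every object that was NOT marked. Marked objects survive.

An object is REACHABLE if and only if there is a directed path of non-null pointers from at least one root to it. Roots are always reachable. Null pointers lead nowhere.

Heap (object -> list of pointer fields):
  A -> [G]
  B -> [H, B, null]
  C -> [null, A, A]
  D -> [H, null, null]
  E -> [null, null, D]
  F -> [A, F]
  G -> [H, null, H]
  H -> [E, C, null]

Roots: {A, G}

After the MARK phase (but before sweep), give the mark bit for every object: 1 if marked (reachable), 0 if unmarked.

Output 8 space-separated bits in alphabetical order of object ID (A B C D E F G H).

Roots: A G
Mark A: refs=G, marked=A
Mark G: refs=H null H, marked=A G
Mark H: refs=E C null, marked=A G H
Mark E: refs=null null D, marked=A E G H
Mark C: refs=null A A, marked=A C E G H
Mark D: refs=H null null, marked=A C D E G H
Unmarked (collected): B F

Answer: 1 0 1 1 1 0 1 1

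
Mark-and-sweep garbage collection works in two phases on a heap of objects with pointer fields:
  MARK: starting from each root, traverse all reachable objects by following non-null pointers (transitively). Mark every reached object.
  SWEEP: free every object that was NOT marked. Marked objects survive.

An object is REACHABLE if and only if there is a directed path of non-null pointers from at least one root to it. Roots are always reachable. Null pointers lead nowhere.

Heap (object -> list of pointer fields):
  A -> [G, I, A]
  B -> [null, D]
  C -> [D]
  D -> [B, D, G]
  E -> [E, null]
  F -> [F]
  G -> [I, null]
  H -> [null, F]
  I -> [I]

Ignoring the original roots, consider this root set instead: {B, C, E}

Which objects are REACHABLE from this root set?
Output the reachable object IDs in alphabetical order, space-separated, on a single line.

Roots: B C E
Mark B: refs=null D, marked=B
Mark C: refs=D, marked=B C
Mark E: refs=E null, marked=B C E
Mark D: refs=B D G, marked=B C D E
Mark G: refs=I null, marked=B C D E G
Mark I: refs=I, marked=B C D E G I
Unmarked (collected): A F H

Answer: B C D E G I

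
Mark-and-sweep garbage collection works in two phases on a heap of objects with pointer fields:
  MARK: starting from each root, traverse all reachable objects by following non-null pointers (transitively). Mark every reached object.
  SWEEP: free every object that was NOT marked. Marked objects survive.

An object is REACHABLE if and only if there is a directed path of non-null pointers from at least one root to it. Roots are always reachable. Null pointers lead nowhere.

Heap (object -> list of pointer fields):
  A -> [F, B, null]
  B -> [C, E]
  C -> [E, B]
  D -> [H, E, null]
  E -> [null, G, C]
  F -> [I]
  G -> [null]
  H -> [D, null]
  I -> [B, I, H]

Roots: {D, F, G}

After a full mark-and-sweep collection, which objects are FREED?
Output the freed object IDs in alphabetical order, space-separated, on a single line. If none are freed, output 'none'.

Answer: A

Derivation:
Roots: D F G
Mark D: refs=H E null, marked=D
Mark F: refs=I, marked=D F
Mark G: refs=null, marked=D F G
Mark H: refs=D null, marked=D F G H
Mark E: refs=null G C, marked=D E F G H
Mark I: refs=B I H, marked=D E F G H I
Mark C: refs=E B, marked=C D E F G H I
Mark B: refs=C E, marked=B C D E F G H I
Unmarked (collected): A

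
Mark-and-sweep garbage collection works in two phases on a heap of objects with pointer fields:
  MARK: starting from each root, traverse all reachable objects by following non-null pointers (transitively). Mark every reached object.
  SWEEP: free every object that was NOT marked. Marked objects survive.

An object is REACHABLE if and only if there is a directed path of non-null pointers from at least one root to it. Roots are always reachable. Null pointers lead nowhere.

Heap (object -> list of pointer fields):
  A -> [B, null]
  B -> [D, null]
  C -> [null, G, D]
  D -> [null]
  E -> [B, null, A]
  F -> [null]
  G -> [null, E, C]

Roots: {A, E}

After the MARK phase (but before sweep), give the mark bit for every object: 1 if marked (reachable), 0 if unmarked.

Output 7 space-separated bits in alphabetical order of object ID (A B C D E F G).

Answer: 1 1 0 1 1 0 0

Derivation:
Roots: A E
Mark A: refs=B null, marked=A
Mark E: refs=B null A, marked=A E
Mark B: refs=D null, marked=A B E
Mark D: refs=null, marked=A B D E
Unmarked (collected): C F G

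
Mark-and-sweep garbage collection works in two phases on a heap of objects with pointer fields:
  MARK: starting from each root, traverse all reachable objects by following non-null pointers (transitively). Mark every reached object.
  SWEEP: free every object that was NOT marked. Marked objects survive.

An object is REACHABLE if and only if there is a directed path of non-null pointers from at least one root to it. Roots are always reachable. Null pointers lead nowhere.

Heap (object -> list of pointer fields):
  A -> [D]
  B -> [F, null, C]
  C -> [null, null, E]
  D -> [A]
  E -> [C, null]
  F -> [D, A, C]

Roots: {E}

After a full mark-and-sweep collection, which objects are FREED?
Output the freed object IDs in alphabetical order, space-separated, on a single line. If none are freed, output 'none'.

Answer: A B D F

Derivation:
Roots: E
Mark E: refs=C null, marked=E
Mark C: refs=null null E, marked=C E
Unmarked (collected): A B D F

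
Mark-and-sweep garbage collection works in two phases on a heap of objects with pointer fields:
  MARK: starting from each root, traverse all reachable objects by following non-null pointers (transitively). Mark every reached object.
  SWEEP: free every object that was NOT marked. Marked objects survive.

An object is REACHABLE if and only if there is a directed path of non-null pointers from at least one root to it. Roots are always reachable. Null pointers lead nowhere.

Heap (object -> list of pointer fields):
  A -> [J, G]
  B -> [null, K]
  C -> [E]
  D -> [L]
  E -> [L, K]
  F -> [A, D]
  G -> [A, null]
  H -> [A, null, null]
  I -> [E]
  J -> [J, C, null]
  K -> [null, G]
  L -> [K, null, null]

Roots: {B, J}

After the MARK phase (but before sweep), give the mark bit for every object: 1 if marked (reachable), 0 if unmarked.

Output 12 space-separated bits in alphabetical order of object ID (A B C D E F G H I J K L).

Roots: B J
Mark B: refs=null K, marked=B
Mark J: refs=J C null, marked=B J
Mark K: refs=null G, marked=B J K
Mark C: refs=E, marked=B C J K
Mark G: refs=A null, marked=B C G J K
Mark E: refs=L K, marked=B C E G J K
Mark A: refs=J G, marked=A B C E G J K
Mark L: refs=K null null, marked=A B C E G J K L
Unmarked (collected): D F H I

Answer: 1 1 1 0 1 0 1 0 0 1 1 1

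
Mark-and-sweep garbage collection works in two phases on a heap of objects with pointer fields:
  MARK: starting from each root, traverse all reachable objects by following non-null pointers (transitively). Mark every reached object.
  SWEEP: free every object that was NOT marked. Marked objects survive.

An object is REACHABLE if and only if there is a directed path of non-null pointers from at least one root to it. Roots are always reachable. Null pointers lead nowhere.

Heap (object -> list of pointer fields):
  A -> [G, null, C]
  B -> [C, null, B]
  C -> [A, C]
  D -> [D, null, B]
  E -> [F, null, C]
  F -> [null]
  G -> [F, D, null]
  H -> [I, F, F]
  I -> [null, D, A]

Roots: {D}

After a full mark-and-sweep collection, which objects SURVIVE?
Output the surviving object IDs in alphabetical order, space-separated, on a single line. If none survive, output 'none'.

Answer: A B C D F G

Derivation:
Roots: D
Mark D: refs=D null B, marked=D
Mark B: refs=C null B, marked=B D
Mark C: refs=A C, marked=B C D
Mark A: refs=G null C, marked=A B C D
Mark G: refs=F D null, marked=A B C D G
Mark F: refs=null, marked=A B C D F G
Unmarked (collected): E H I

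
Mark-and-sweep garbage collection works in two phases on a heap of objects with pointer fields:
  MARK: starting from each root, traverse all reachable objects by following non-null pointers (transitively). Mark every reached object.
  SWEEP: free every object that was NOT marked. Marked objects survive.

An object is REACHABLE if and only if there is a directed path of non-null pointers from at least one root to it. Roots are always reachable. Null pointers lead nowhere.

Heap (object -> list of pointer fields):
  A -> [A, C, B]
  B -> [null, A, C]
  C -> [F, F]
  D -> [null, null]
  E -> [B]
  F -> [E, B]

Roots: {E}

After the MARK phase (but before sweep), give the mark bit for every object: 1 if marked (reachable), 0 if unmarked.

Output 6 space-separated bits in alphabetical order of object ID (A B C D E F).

Answer: 1 1 1 0 1 1

Derivation:
Roots: E
Mark E: refs=B, marked=E
Mark B: refs=null A C, marked=B E
Mark A: refs=A C B, marked=A B E
Mark C: refs=F F, marked=A B C E
Mark F: refs=E B, marked=A B C E F
Unmarked (collected): D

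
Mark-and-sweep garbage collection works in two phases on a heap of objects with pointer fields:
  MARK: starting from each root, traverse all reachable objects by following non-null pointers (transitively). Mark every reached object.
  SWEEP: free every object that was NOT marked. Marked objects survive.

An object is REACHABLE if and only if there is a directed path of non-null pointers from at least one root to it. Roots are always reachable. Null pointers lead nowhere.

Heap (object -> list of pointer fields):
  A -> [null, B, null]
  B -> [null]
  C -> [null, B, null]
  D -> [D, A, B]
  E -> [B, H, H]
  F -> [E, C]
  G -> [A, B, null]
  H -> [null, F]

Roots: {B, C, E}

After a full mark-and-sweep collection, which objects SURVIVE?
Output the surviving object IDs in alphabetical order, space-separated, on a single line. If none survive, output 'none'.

Roots: B C E
Mark B: refs=null, marked=B
Mark C: refs=null B null, marked=B C
Mark E: refs=B H H, marked=B C E
Mark H: refs=null F, marked=B C E H
Mark F: refs=E C, marked=B C E F H
Unmarked (collected): A D G

Answer: B C E F H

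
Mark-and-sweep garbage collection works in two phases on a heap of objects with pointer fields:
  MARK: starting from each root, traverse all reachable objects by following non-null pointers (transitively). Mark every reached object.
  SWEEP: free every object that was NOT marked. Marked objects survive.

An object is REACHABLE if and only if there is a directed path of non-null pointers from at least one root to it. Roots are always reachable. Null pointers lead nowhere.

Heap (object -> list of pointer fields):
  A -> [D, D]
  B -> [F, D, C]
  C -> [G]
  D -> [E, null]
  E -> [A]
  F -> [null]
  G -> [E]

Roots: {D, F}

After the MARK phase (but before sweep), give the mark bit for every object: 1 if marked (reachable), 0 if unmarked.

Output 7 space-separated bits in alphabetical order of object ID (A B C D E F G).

Roots: D F
Mark D: refs=E null, marked=D
Mark F: refs=null, marked=D F
Mark E: refs=A, marked=D E F
Mark A: refs=D D, marked=A D E F
Unmarked (collected): B C G

Answer: 1 0 0 1 1 1 0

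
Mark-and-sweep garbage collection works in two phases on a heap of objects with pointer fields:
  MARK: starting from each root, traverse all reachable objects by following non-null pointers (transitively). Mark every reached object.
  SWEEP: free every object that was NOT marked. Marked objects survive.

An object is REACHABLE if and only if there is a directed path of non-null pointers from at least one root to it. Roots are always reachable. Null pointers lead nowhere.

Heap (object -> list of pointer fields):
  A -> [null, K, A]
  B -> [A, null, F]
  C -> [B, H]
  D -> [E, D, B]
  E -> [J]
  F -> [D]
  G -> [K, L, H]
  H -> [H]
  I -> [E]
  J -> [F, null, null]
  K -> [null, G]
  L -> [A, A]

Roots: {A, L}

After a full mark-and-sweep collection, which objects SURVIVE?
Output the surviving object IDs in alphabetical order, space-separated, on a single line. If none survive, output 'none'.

Roots: A L
Mark A: refs=null K A, marked=A
Mark L: refs=A A, marked=A L
Mark K: refs=null G, marked=A K L
Mark G: refs=K L H, marked=A G K L
Mark H: refs=H, marked=A G H K L
Unmarked (collected): B C D E F I J

Answer: A G H K L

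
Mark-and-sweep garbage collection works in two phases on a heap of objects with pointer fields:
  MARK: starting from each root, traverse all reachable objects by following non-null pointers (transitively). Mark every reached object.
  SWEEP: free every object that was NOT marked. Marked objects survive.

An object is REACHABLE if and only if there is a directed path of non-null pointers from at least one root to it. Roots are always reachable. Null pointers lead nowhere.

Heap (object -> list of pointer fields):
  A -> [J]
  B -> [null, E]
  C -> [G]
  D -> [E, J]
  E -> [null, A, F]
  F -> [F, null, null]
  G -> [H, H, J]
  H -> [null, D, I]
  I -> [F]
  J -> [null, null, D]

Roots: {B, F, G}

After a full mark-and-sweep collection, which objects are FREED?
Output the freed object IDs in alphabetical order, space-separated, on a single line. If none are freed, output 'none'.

Roots: B F G
Mark B: refs=null E, marked=B
Mark F: refs=F null null, marked=B F
Mark G: refs=H H J, marked=B F G
Mark E: refs=null A F, marked=B E F G
Mark H: refs=null D I, marked=B E F G H
Mark J: refs=null null D, marked=B E F G H J
Mark A: refs=J, marked=A B E F G H J
Mark D: refs=E J, marked=A B D E F G H J
Mark I: refs=F, marked=A B D E F G H I J
Unmarked (collected): C

Answer: C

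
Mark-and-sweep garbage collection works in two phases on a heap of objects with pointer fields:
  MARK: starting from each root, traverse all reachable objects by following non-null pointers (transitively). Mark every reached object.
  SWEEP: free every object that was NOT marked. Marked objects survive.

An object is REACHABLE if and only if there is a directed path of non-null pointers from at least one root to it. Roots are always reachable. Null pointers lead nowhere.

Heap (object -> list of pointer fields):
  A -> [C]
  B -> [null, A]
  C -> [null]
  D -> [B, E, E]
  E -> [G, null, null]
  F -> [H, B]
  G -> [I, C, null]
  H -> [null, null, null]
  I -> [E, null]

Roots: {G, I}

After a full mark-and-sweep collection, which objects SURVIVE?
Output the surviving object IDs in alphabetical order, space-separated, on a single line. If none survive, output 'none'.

Roots: G I
Mark G: refs=I C null, marked=G
Mark I: refs=E null, marked=G I
Mark C: refs=null, marked=C G I
Mark E: refs=G null null, marked=C E G I
Unmarked (collected): A B D F H

Answer: C E G I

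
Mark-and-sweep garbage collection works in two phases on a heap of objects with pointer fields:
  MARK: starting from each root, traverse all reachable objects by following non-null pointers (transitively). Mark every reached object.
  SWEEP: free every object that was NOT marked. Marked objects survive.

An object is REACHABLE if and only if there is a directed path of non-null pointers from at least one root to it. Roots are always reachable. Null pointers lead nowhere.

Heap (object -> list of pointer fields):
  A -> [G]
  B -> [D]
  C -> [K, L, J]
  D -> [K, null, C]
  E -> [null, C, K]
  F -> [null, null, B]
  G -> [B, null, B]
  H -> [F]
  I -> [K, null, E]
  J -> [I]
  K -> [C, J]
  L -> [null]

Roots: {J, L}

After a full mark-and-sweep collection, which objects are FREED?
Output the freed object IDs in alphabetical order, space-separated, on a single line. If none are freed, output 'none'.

Answer: A B D F G H

Derivation:
Roots: J L
Mark J: refs=I, marked=J
Mark L: refs=null, marked=J L
Mark I: refs=K null E, marked=I J L
Mark K: refs=C J, marked=I J K L
Mark E: refs=null C K, marked=E I J K L
Mark C: refs=K L J, marked=C E I J K L
Unmarked (collected): A B D F G H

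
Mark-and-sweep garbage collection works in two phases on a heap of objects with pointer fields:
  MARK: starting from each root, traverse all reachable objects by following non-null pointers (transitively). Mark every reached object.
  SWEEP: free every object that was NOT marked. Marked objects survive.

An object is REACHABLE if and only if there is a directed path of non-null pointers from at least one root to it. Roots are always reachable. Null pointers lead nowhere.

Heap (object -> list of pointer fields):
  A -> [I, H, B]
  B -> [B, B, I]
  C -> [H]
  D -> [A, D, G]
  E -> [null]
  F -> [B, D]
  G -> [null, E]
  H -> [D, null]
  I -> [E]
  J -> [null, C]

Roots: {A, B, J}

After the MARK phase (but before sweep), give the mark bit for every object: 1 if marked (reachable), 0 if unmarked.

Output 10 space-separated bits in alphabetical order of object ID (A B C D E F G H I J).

Roots: A B J
Mark A: refs=I H B, marked=A
Mark B: refs=B B I, marked=A B
Mark J: refs=null C, marked=A B J
Mark I: refs=E, marked=A B I J
Mark H: refs=D null, marked=A B H I J
Mark C: refs=H, marked=A B C H I J
Mark E: refs=null, marked=A B C E H I J
Mark D: refs=A D G, marked=A B C D E H I J
Mark G: refs=null E, marked=A B C D E G H I J
Unmarked (collected): F

Answer: 1 1 1 1 1 0 1 1 1 1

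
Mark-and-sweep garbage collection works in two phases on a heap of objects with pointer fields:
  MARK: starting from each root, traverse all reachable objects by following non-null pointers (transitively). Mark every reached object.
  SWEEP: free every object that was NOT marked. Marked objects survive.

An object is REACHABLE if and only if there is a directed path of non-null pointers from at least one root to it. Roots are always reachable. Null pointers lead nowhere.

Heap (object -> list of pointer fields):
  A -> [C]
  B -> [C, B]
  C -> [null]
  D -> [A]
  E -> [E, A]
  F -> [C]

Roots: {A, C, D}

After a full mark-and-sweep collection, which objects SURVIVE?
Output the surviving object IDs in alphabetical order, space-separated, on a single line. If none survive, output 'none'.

Roots: A C D
Mark A: refs=C, marked=A
Mark C: refs=null, marked=A C
Mark D: refs=A, marked=A C D
Unmarked (collected): B E F

Answer: A C D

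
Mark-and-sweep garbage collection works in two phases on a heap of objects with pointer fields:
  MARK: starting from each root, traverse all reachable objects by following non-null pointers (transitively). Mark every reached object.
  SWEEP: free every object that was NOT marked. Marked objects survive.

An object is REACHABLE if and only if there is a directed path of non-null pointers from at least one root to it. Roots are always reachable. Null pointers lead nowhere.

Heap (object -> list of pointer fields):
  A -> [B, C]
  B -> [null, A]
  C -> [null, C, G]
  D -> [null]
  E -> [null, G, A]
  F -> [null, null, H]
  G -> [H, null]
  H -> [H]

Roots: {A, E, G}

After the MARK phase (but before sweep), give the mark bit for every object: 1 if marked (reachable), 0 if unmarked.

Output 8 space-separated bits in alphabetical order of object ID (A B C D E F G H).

Answer: 1 1 1 0 1 0 1 1

Derivation:
Roots: A E G
Mark A: refs=B C, marked=A
Mark E: refs=null G A, marked=A E
Mark G: refs=H null, marked=A E G
Mark B: refs=null A, marked=A B E G
Mark C: refs=null C G, marked=A B C E G
Mark H: refs=H, marked=A B C E G H
Unmarked (collected): D F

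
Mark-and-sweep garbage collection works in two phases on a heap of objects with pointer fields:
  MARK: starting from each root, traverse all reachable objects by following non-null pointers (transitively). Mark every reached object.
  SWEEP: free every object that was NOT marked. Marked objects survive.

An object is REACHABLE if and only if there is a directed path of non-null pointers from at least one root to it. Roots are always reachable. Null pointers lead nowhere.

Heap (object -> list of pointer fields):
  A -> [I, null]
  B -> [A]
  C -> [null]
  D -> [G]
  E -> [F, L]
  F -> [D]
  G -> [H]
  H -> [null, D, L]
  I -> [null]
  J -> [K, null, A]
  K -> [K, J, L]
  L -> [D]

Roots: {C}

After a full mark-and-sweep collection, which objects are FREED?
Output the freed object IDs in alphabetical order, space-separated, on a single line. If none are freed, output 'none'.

Roots: C
Mark C: refs=null, marked=C
Unmarked (collected): A B D E F G H I J K L

Answer: A B D E F G H I J K L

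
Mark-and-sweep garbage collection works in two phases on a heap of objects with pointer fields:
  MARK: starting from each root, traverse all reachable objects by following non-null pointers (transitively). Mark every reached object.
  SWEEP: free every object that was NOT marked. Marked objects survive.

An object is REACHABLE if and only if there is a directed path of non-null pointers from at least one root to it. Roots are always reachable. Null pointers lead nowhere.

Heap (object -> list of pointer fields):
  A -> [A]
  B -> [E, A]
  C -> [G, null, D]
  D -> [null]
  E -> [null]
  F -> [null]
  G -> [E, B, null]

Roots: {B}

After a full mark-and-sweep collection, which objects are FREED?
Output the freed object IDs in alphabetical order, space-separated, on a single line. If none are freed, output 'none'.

Roots: B
Mark B: refs=E A, marked=B
Mark E: refs=null, marked=B E
Mark A: refs=A, marked=A B E
Unmarked (collected): C D F G

Answer: C D F G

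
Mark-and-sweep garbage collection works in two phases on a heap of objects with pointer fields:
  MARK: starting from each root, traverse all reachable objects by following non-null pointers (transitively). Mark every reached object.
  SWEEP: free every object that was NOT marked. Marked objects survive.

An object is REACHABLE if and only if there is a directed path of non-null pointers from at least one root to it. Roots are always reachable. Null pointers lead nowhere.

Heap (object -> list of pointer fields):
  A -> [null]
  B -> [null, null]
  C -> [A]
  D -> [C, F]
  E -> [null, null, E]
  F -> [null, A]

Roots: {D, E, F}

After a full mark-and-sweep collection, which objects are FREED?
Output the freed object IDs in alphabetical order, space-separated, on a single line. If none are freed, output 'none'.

Answer: B

Derivation:
Roots: D E F
Mark D: refs=C F, marked=D
Mark E: refs=null null E, marked=D E
Mark F: refs=null A, marked=D E F
Mark C: refs=A, marked=C D E F
Mark A: refs=null, marked=A C D E F
Unmarked (collected): B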